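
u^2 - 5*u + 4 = (u - 4)*(u - 1)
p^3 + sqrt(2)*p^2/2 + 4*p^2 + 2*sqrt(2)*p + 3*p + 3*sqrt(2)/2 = (p + 1)*(p + 3)*(p + sqrt(2)/2)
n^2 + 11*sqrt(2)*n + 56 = (n + 4*sqrt(2))*(n + 7*sqrt(2))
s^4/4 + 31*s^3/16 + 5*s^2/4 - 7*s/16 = s*(s/4 + 1/4)*(s - 1/4)*(s + 7)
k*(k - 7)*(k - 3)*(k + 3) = k^4 - 7*k^3 - 9*k^2 + 63*k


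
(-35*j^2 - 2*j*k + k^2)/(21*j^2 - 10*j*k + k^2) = (-5*j - k)/(3*j - k)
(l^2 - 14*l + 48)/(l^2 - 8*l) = (l - 6)/l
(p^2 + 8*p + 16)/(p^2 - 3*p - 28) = (p + 4)/(p - 7)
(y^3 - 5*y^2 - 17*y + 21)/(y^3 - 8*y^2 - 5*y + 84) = (y - 1)/(y - 4)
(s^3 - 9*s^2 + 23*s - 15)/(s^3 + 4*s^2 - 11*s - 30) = (s^2 - 6*s + 5)/(s^2 + 7*s + 10)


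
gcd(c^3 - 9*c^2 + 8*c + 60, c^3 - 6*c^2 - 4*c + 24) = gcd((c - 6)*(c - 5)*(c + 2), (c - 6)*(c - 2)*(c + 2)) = c^2 - 4*c - 12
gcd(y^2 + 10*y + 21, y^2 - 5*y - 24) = y + 3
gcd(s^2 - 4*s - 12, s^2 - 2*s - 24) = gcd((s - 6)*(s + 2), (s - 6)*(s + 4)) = s - 6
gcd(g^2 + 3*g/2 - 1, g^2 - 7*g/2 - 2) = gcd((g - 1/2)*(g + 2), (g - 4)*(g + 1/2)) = 1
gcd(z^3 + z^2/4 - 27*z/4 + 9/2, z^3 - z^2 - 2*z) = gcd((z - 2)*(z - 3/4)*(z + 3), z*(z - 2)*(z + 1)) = z - 2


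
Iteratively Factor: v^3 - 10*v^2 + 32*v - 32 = (v - 4)*(v^2 - 6*v + 8) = (v - 4)*(v - 2)*(v - 4)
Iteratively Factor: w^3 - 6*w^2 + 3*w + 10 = (w + 1)*(w^2 - 7*w + 10) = (w - 2)*(w + 1)*(w - 5)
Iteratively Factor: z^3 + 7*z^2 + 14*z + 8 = (z + 2)*(z^2 + 5*z + 4) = (z + 2)*(z + 4)*(z + 1)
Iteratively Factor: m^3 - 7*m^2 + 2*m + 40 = (m + 2)*(m^2 - 9*m + 20) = (m - 4)*(m + 2)*(m - 5)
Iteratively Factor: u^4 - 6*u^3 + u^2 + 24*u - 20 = (u + 2)*(u^3 - 8*u^2 + 17*u - 10) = (u - 2)*(u + 2)*(u^2 - 6*u + 5) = (u - 2)*(u - 1)*(u + 2)*(u - 5)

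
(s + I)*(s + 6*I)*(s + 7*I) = s^3 + 14*I*s^2 - 55*s - 42*I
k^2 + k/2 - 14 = (k - 7/2)*(k + 4)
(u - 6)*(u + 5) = u^2 - u - 30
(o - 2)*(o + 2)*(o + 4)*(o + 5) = o^4 + 9*o^3 + 16*o^2 - 36*o - 80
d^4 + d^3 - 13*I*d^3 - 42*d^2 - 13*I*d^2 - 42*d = d*(d + 1)*(d - 7*I)*(d - 6*I)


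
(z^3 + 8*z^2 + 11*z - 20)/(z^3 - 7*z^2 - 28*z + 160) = (z^2 + 3*z - 4)/(z^2 - 12*z + 32)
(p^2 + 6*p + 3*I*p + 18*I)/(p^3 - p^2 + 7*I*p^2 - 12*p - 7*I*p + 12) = (p + 6)/(p^2 + p*(-1 + 4*I) - 4*I)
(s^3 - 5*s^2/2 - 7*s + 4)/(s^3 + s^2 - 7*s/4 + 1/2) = 2*(s - 4)/(2*s - 1)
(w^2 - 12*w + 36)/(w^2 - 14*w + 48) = (w - 6)/(w - 8)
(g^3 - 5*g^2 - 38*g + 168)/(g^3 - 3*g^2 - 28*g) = (g^2 + 2*g - 24)/(g*(g + 4))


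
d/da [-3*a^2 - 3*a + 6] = -6*a - 3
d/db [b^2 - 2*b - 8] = 2*b - 2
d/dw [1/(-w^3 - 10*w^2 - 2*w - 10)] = (3*w^2 + 20*w + 2)/(w^3 + 10*w^2 + 2*w + 10)^2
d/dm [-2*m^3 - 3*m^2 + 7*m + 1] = -6*m^2 - 6*m + 7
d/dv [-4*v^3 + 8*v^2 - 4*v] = -12*v^2 + 16*v - 4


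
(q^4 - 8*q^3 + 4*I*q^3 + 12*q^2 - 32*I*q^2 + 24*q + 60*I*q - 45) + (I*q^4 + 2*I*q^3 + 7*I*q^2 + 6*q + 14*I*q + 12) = q^4 + I*q^4 - 8*q^3 + 6*I*q^3 + 12*q^2 - 25*I*q^2 + 30*q + 74*I*q - 33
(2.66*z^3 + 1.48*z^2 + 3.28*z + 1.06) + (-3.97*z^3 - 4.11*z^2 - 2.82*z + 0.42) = -1.31*z^3 - 2.63*z^2 + 0.46*z + 1.48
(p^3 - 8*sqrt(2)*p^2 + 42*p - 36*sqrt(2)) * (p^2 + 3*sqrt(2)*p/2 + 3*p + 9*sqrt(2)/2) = p^5 - 13*sqrt(2)*p^4/2 + 3*p^4 - 39*sqrt(2)*p^3/2 + 18*p^3 + 27*sqrt(2)*p^2 + 54*p^2 - 108*p + 81*sqrt(2)*p - 324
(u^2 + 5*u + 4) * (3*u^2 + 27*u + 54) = 3*u^4 + 42*u^3 + 201*u^2 + 378*u + 216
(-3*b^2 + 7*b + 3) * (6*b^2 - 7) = -18*b^4 + 42*b^3 + 39*b^2 - 49*b - 21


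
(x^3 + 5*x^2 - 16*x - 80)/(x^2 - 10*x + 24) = (x^2 + 9*x + 20)/(x - 6)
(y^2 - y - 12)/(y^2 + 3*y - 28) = (y + 3)/(y + 7)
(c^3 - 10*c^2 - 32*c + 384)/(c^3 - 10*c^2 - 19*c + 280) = (c^2 - 2*c - 48)/(c^2 - 2*c - 35)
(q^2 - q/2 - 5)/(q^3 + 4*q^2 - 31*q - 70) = (q - 5/2)/(q^2 + 2*q - 35)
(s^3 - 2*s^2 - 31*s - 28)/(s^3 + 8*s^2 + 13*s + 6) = (s^2 - 3*s - 28)/(s^2 + 7*s + 6)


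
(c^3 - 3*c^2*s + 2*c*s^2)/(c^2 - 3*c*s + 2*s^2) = c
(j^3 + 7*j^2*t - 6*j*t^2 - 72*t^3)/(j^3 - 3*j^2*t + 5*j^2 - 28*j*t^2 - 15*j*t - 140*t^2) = (-j^2 - 3*j*t + 18*t^2)/(-j^2 + 7*j*t - 5*j + 35*t)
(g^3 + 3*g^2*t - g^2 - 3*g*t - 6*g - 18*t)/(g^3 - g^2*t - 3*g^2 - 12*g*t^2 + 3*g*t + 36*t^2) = (-g - 2)/(-g + 4*t)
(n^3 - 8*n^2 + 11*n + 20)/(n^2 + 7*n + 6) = (n^2 - 9*n + 20)/(n + 6)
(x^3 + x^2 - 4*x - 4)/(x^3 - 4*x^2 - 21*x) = (-x^3 - x^2 + 4*x + 4)/(x*(-x^2 + 4*x + 21))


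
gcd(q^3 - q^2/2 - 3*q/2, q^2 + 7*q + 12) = 1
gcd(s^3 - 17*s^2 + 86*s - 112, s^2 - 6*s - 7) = s - 7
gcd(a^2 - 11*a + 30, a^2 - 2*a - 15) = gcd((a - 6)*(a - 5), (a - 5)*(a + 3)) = a - 5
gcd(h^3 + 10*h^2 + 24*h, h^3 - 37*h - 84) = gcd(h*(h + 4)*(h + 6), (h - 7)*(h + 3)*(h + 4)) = h + 4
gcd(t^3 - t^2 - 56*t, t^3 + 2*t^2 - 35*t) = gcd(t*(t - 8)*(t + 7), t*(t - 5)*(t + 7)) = t^2 + 7*t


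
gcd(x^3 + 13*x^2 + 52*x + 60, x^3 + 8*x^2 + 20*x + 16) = x + 2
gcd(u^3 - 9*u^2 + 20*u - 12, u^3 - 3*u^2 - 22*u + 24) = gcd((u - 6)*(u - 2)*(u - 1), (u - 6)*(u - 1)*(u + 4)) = u^2 - 7*u + 6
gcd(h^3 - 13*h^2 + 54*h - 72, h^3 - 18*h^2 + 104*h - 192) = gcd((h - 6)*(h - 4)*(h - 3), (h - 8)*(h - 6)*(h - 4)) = h^2 - 10*h + 24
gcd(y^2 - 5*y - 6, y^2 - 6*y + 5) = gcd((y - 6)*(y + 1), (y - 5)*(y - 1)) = 1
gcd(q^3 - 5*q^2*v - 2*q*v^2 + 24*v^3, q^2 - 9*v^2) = q - 3*v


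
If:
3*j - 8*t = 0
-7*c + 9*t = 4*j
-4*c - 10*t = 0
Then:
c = 0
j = 0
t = 0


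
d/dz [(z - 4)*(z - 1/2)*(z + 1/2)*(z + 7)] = 4*z^3 + 9*z^2 - 113*z/2 - 3/4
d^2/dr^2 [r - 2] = 0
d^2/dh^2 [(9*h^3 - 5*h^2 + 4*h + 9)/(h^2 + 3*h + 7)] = 2*(37*h^3 + 699*h^2 + 1320*h - 311)/(h^6 + 9*h^5 + 48*h^4 + 153*h^3 + 336*h^2 + 441*h + 343)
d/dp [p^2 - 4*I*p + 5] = 2*p - 4*I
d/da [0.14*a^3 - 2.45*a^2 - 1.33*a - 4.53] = 0.42*a^2 - 4.9*a - 1.33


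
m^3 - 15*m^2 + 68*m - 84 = (m - 7)*(m - 6)*(m - 2)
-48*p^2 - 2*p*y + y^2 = (-8*p + y)*(6*p + y)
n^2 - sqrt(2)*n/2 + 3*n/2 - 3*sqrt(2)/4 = (n + 3/2)*(n - sqrt(2)/2)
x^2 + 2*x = x*(x + 2)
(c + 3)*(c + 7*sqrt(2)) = c^2 + 3*c + 7*sqrt(2)*c + 21*sqrt(2)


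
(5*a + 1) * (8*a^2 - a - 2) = 40*a^3 + 3*a^2 - 11*a - 2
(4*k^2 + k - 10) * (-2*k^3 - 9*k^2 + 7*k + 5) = -8*k^5 - 38*k^4 + 39*k^3 + 117*k^2 - 65*k - 50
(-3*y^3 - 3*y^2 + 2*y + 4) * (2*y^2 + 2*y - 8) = -6*y^5 - 12*y^4 + 22*y^3 + 36*y^2 - 8*y - 32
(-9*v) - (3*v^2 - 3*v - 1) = -3*v^2 - 6*v + 1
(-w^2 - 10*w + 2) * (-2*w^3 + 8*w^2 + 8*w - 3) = 2*w^5 + 12*w^4 - 92*w^3 - 61*w^2 + 46*w - 6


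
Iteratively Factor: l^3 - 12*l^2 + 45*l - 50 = (l - 5)*(l^2 - 7*l + 10) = (l - 5)*(l - 2)*(l - 5)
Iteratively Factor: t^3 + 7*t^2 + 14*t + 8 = (t + 2)*(t^2 + 5*t + 4) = (t + 1)*(t + 2)*(t + 4)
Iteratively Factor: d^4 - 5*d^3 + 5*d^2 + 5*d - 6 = (d - 2)*(d^3 - 3*d^2 - d + 3) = (d - 2)*(d - 1)*(d^2 - 2*d - 3) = (d - 2)*(d - 1)*(d + 1)*(d - 3)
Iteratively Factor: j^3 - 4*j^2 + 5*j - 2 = (j - 2)*(j^2 - 2*j + 1) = (j - 2)*(j - 1)*(j - 1)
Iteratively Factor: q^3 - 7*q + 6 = (q + 3)*(q^2 - 3*q + 2) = (q - 1)*(q + 3)*(q - 2)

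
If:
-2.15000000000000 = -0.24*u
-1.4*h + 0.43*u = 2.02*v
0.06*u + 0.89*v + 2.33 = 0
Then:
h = 7.40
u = 8.96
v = -3.22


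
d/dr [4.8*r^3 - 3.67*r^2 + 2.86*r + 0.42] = 14.4*r^2 - 7.34*r + 2.86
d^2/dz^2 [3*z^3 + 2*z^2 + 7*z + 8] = 18*z + 4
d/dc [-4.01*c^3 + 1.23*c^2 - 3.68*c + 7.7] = -12.03*c^2 + 2.46*c - 3.68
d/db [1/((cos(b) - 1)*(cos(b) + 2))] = (sin(b) + sin(2*b))/((cos(b) - 1)^2*(cos(b) + 2)^2)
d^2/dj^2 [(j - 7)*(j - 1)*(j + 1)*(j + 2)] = 12*j^2 - 30*j - 30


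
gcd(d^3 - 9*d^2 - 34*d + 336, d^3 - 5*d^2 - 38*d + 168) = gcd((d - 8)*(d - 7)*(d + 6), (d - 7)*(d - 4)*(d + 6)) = d^2 - d - 42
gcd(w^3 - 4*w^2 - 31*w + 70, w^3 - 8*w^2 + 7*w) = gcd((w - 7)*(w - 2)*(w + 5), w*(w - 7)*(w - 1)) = w - 7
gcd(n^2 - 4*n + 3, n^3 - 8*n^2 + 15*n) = n - 3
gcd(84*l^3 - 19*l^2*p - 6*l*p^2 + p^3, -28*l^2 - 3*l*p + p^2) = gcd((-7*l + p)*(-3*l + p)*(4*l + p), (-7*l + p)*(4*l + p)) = -28*l^2 - 3*l*p + p^2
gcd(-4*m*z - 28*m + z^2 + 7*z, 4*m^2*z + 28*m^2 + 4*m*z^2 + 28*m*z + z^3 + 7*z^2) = z + 7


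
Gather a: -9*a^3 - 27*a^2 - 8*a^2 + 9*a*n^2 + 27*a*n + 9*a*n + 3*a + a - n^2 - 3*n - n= -9*a^3 - 35*a^2 + a*(9*n^2 + 36*n + 4) - n^2 - 4*n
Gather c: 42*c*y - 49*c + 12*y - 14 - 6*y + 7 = c*(42*y - 49) + 6*y - 7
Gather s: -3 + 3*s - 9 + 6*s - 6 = 9*s - 18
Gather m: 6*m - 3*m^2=-3*m^2 + 6*m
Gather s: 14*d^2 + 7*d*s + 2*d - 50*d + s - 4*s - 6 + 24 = 14*d^2 - 48*d + s*(7*d - 3) + 18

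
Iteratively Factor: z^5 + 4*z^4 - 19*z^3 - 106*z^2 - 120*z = (z - 5)*(z^4 + 9*z^3 + 26*z^2 + 24*z) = z*(z - 5)*(z^3 + 9*z^2 + 26*z + 24) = z*(z - 5)*(z + 3)*(z^2 + 6*z + 8) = z*(z - 5)*(z + 2)*(z + 3)*(z + 4)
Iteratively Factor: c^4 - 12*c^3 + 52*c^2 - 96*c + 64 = (c - 4)*(c^3 - 8*c^2 + 20*c - 16) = (c - 4)^2*(c^2 - 4*c + 4) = (c - 4)^2*(c - 2)*(c - 2)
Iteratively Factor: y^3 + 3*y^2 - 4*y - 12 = (y + 3)*(y^2 - 4) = (y - 2)*(y + 3)*(y + 2)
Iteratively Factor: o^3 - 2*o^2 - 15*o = (o - 5)*(o^2 + 3*o) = (o - 5)*(o + 3)*(o)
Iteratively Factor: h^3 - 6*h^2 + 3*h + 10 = (h - 5)*(h^2 - h - 2) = (h - 5)*(h + 1)*(h - 2)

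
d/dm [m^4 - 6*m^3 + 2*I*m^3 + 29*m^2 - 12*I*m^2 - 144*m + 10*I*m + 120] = 4*m^3 + m^2*(-18 + 6*I) + m*(58 - 24*I) - 144 + 10*I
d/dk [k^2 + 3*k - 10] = 2*k + 3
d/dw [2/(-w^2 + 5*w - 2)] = 2*(2*w - 5)/(w^2 - 5*w + 2)^2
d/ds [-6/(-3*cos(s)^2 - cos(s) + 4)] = 6*(6*cos(s) + 1)*sin(s)/(3*cos(s)^2 + cos(s) - 4)^2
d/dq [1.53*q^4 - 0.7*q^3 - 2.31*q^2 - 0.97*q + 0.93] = 6.12*q^3 - 2.1*q^2 - 4.62*q - 0.97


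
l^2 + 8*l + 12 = (l + 2)*(l + 6)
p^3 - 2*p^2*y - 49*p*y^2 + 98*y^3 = (p - 7*y)*(p - 2*y)*(p + 7*y)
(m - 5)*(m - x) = m^2 - m*x - 5*m + 5*x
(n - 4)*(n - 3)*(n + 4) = n^3 - 3*n^2 - 16*n + 48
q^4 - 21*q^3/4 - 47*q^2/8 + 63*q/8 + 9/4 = (q - 6)*(q - 1)*(q + 1/4)*(q + 3/2)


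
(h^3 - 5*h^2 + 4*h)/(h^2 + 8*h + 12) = h*(h^2 - 5*h + 4)/(h^2 + 8*h + 12)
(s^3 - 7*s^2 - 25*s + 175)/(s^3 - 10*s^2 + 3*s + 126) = (s^2 - 25)/(s^2 - 3*s - 18)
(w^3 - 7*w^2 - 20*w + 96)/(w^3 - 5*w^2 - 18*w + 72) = (w - 8)/(w - 6)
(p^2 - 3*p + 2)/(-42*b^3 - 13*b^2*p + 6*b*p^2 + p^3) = (-p^2 + 3*p - 2)/(42*b^3 + 13*b^2*p - 6*b*p^2 - p^3)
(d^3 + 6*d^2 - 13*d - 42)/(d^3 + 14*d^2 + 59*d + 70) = (d - 3)/(d + 5)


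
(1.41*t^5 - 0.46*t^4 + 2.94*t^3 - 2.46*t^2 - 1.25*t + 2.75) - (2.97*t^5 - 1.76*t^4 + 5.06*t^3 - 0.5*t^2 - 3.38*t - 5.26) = -1.56*t^5 + 1.3*t^4 - 2.12*t^3 - 1.96*t^2 + 2.13*t + 8.01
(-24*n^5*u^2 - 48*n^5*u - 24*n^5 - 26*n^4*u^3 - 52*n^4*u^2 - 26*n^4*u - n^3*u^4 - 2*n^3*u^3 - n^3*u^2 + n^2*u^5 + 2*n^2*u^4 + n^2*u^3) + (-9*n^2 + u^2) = -24*n^5*u^2 - 48*n^5*u - 24*n^5 - 26*n^4*u^3 - 52*n^4*u^2 - 26*n^4*u - n^3*u^4 - 2*n^3*u^3 - n^3*u^2 + n^2*u^5 + 2*n^2*u^4 + n^2*u^3 - 9*n^2 + u^2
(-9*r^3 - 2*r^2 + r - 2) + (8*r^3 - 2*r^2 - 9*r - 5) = -r^3 - 4*r^2 - 8*r - 7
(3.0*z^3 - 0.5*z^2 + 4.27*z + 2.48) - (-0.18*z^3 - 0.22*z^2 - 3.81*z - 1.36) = 3.18*z^3 - 0.28*z^2 + 8.08*z + 3.84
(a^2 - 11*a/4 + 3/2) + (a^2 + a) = 2*a^2 - 7*a/4 + 3/2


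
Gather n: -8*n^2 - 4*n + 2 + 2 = -8*n^2 - 4*n + 4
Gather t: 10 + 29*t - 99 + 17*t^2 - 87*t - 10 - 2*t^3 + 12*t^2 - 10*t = -2*t^3 + 29*t^2 - 68*t - 99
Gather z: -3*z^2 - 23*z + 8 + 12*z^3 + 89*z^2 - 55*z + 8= 12*z^3 + 86*z^2 - 78*z + 16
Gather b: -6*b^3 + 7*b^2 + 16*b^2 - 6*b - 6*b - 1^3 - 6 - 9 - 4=-6*b^3 + 23*b^2 - 12*b - 20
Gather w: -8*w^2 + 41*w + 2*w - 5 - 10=-8*w^2 + 43*w - 15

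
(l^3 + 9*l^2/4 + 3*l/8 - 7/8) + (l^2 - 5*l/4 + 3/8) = l^3 + 13*l^2/4 - 7*l/8 - 1/2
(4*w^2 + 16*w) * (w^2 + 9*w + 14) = 4*w^4 + 52*w^3 + 200*w^2 + 224*w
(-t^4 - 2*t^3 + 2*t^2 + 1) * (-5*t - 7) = 5*t^5 + 17*t^4 + 4*t^3 - 14*t^2 - 5*t - 7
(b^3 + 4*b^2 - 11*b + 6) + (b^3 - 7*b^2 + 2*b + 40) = 2*b^3 - 3*b^2 - 9*b + 46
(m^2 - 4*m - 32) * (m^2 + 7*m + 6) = m^4 + 3*m^3 - 54*m^2 - 248*m - 192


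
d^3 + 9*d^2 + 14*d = d*(d + 2)*(d + 7)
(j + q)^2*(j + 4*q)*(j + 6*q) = j^4 + 12*j^3*q + 45*j^2*q^2 + 58*j*q^3 + 24*q^4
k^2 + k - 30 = (k - 5)*(k + 6)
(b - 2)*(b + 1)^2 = b^3 - 3*b - 2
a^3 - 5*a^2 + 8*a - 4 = (a - 2)^2*(a - 1)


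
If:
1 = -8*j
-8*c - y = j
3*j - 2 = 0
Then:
No Solution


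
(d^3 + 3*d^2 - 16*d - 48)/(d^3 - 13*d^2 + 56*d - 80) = (d^2 + 7*d + 12)/(d^2 - 9*d + 20)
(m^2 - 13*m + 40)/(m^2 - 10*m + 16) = (m - 5)/(m - 2)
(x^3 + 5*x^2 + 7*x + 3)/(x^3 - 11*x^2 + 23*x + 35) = (x^2 + 4*x + 3)/(x^2 - 12*x + 35)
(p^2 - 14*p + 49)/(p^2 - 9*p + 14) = (p - 7)/(p - 2)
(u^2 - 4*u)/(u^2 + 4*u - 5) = u*(u - 4)/(u^2 + 4*u - 5)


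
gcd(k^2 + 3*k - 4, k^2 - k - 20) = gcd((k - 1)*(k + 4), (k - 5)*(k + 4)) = k + 4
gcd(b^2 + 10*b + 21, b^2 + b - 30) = 1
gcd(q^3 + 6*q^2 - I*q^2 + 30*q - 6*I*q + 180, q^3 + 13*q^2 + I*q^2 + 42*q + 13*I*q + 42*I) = q + 6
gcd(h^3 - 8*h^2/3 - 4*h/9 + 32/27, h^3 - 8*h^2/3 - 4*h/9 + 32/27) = h^3 - 8*h^2/3 - 4*h/9 + 32/27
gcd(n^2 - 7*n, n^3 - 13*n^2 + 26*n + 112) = n - 7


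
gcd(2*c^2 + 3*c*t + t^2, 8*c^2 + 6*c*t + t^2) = 2*c + t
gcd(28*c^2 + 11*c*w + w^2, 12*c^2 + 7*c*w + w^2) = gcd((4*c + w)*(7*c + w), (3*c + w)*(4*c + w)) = 4*c + w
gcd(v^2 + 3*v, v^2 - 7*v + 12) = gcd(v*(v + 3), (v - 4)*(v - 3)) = 1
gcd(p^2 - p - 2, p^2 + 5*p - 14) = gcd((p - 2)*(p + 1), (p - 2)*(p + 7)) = p - 2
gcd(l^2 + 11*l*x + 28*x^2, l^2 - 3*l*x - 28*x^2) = l + 4*x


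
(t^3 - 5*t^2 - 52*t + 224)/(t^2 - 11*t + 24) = (t^2 + 3*t - 28)/(t - 3)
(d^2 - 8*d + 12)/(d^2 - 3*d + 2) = (d - 6)/(d - 1)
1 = 1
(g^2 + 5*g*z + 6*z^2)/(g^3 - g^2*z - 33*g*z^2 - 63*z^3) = (-g - 2*z)/(-g^2 + 4*g*z + 21*z^2)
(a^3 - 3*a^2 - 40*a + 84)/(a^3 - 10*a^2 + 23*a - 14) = (a + 6)/(a - 1)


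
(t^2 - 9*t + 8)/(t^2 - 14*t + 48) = (t - 1)/(t - 6)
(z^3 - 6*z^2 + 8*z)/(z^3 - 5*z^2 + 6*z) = (z - 4)/(z - 3)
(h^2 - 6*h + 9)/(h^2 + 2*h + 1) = (h^2 - 6*h + 9)/(h^2 + 2*h + 1)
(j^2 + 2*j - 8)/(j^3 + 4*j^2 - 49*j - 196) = (j - 2)/(j^2 - 49)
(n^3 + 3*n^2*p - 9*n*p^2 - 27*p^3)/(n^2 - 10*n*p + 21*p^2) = (-n^2 - 6*n*p - 9*p^2)/(-n + 7*p)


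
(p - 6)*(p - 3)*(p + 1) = p^3 - 8*p^2 + 9*p + 18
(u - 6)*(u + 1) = u^2 - 5*u - 6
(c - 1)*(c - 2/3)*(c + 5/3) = c^3 - 19*c/9 + 10/9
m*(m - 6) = m^2 - 6*m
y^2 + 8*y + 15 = (y + 3)*(y + 5)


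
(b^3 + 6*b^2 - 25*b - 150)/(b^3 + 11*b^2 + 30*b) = (b - 5)/b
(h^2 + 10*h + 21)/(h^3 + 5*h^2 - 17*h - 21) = (h + 3)/(h^2 - 2*h - 3)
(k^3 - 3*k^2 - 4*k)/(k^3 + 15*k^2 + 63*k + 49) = k*(k - 4)/(k^2 + 14*k + 49)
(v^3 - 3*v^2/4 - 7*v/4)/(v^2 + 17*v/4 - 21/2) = v*(v + 1)/(v + 6)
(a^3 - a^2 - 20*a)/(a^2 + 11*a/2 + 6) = 2*a*(a - 5)/(2*a + 3)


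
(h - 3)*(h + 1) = h^2 - 2*h - 3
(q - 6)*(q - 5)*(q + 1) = q^3 - 10*q^2 + 19*q + 30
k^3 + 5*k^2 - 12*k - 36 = (k - 3)*(k + 2)*(k + 6)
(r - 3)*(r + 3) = r^2 - 9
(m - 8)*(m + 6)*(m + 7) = m^3 + 5*m^2 - 62*m - 336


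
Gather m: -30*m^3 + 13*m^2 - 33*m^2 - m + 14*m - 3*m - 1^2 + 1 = -30*m^3 - 20*m^2 + 10*m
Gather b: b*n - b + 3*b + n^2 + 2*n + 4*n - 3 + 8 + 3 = b*(n + 2) + n^2 + 6*n + 8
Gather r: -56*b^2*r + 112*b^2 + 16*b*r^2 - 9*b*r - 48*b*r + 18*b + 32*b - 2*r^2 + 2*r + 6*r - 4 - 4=112*b^2 + 50*b + r^2*(16*b - 2) + r*(-56*b^2 - 57*b + 8) - 8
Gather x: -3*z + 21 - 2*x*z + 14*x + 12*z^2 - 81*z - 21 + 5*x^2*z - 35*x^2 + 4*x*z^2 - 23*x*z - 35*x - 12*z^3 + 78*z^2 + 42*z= x^2*(5*z - 35) + x*(4*z^2 - 25*z - 21) - 12*z^3 + 90*z^2 - 42*z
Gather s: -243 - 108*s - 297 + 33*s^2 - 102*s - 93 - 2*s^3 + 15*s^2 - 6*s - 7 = -2*s^3 + 48*s^2 - 216*s - 640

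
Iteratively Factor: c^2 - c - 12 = (c + 3)*(c - 4)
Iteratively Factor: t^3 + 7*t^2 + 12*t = (t)*(t^2 + 7*t + 12) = t*(t + 3)*(t + 4)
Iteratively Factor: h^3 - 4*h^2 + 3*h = (h - 3)*(h^2 - h) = (h - 3)*(h - 1)*(h)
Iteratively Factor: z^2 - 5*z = (z - 5)*(z)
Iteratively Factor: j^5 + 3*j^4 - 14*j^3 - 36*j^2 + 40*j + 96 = (j + 4)*(j^4 - j^3 - 10*j^2 + 4*j + 24) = (j + 2)*(j + 4)*(j^3 - 3*j^2 - 4*j + 12) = (j - 2)*(j + 2)*(j + 4)*(j^2 - j - 6) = (j - 3)*(j - 2)*(j + 2)*(j + 4)*(j + 2)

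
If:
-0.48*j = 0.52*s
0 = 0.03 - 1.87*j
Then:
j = 0.02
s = -0.01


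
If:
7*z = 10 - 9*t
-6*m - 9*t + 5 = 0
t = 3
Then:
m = -11/3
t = 3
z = -17/7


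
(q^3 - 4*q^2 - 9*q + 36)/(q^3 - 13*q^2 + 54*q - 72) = (q + 3)/(q - 6)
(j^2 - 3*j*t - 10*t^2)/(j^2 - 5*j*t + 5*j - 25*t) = (j + 2*t)/(j + 5)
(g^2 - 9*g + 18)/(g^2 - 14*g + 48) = (g - 3)/(g - 8)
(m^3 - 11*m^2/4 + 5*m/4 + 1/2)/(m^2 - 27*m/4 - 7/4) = (m^2 - 3*m + 2)/(m - 7)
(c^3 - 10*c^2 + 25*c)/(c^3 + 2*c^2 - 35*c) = (c - 5)/(c + 7)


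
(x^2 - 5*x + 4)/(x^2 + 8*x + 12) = (x^2 - 5*x + 4)/(x^2 + 8*x + 12)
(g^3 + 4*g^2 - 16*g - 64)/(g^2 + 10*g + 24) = (g^2 - 16)/(g + 6)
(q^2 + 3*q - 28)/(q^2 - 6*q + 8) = (q + 7)/(q - 2)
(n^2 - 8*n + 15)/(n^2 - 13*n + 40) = (n - 3)/(n - 8)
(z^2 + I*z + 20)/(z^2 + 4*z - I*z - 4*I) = (z^2 + I*z + 20)/(z^2 + z*(4 - I) - 4*I)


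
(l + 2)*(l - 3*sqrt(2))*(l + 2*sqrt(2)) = l^3 - sqrt(2)*l^2 + 2*l^2 - 12*l - 2*sqrt(2)*l - 24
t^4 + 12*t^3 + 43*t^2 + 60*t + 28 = (t + 1)*(t + 2)^2*(t + 7)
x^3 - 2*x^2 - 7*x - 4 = (x - 4)*(x + 1)^2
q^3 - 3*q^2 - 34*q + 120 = (q - 5)*(q - 4)*(q + 6)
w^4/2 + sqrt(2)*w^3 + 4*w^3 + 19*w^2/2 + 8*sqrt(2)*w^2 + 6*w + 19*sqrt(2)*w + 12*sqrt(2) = (w/2 + 1/2)*(w + 3)*(w + 4)*(w + 2*sqrt(2))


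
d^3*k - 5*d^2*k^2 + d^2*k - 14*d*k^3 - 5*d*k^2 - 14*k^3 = (d - 7*k)*(d + 2*k)*(d*k + k)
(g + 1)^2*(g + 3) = g^3 + 5*g^2 + 7*g + 3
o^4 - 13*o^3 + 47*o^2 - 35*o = o*(o - 7)*(o - 5)*(o - 1)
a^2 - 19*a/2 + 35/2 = (a - 7)*(a - 5/2)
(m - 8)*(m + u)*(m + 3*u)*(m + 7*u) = m^4 + 11*m^3*u - 8*m^3 + 31*m^2*u^2 - 88*m^2*u + 21*m*u^3 - 248*m*u^2 - 168*u^3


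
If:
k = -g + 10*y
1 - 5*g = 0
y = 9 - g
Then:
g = 1/5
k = 439/5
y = 44/5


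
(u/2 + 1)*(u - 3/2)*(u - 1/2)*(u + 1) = u^4/2 + u^3/2 - 13*u^2/8 - 7*u/8 + 3/4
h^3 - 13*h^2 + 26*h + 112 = (h - 8)*(h - 7)*(h + 2)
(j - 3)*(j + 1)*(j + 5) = j^3 + 3*j^2 - 13*j - 15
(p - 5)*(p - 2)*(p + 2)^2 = p^4 - 3*p^3 - 14*p^2 + 12*p + 40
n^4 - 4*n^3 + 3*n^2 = n^2*(n - 3)*(n - 1)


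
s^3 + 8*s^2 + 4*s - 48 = (s - 2)*(s + 4)*(s + 6)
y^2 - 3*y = y*(y - 3)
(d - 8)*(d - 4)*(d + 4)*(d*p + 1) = d^4*p - 8*d^3*p + d^3 - 16*d^2*p - 8*d^2 + 128*d*p - 16*d + 128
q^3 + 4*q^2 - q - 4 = (q - 1)*(q + 1)*(q + 4)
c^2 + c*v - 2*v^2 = (c - v)*(c + 2*v)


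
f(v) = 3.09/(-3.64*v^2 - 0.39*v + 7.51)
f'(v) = 3.09*(7.28*v + 0.39)/(-3.64*v^2 - 0.39*v + 7.51)^2 = (22.4952*v + 1.2051)/(3.64*v^2 + 0.39*v - 7.51)^2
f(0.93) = 0.77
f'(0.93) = 1.38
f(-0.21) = 0.42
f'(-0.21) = -0.06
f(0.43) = 0.46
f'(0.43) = 0.24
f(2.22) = -0.27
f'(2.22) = 0.40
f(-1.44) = 5.90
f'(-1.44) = -113.72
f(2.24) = -0.27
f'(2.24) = 0.38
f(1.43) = -6.29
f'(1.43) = 138.35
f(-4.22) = -0.06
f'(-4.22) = -0.03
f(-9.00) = -0.01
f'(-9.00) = -0.00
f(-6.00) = -0.03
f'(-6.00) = -0.01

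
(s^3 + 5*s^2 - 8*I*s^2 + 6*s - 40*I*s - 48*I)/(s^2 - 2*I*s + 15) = (s^3 + s^2*(5 - 8*I) + s*(6 - 40*I) - 48*I)/(s^2 - 2*I*s + 15)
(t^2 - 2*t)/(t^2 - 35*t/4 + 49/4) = 4*t*(t - 2)/(4*t^2 - 35*t + 49)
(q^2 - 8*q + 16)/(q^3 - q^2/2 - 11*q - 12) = 2*(q - 4)/(2*q^2 + 7*q + 6)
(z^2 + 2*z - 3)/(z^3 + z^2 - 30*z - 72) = (z - 1)/(z^2 - 2*z - 24)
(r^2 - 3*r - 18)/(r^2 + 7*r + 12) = (r - 6)/(r + 4)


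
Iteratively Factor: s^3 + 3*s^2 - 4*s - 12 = (s + 2)*(s^2 + s - 6) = (s + 2)*(s + 3)*(s - 2)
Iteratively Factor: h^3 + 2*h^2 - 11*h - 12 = (h + 4)*(h^2 - 2*h - 3) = (h + 1)*(h + 4)*(h - 3)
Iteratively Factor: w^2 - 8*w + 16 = (w - 4)*(w - 4)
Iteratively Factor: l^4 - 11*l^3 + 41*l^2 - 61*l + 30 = (l - 1)*(l^3 - 10*l^2 + 31*l - 30) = (l - 2)*(l - 1)*(l^2 - 8*l + 15) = (l - 3)*(l - 2)*(l - 1)*(l - 5)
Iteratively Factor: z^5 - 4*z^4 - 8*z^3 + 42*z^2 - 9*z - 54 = (z + 3)*(z^4 - 7*z^3 + 13*z^2 + 3*z - 18) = (z - 2)*(z + 3)*(z^3 - 5*z^2 + 3*z + 9) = (z - 2)*(z + 1)*(z + 3)*(z^2 - 6*z + 9) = (z - 3)*(z - 2)*(z + 1)*(z + 3)*(z - 3)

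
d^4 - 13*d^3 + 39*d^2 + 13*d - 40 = (d - 8)*(d - 5)*(d - 1)*(d + 1)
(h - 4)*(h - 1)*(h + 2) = h^3 - 3*h^2 - 6*h + 8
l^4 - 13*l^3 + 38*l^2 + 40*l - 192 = (l - 8)*(l - 4)*(l - 3)*(l + 2)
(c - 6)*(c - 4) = c^2 - 10*c + 24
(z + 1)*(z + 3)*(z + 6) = z^3 + 10*z^2 + 27*z + 18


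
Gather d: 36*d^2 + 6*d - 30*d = 36*d^2 - 24*d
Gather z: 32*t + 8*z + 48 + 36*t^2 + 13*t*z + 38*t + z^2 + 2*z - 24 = 36*t^2 + 70*t + z^2 + z*(13*t + 10) + 24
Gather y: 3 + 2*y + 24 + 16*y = 18*y + 27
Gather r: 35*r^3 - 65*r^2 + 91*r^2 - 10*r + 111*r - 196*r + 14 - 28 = 35*r^3 + 26*r^2 - 95*r - 14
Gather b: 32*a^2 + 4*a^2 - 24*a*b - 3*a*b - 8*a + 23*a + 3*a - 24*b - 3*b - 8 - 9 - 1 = 36*a^2 + 18*a + b*(-27*a - 27) - 18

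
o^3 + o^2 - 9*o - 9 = (o - 3)*(o + 1)*(o + 3)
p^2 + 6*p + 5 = (p + 1)*(p + 5)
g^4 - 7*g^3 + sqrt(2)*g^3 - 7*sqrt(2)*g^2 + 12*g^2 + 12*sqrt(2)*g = g*(g - 4)*(g - 3)*(g + sqrt(2))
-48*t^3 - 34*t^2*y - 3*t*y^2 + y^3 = (-8*t + y)*(2*t + y)*(3*t + y)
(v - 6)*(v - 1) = v^2 - 7*v + 6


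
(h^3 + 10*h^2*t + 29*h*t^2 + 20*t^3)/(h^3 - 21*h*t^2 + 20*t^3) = (h^2 + 5*h*t + 4*t^2)/(h^2 - 5*h*t + 4*t^2)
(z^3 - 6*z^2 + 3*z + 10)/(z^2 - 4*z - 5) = z - 2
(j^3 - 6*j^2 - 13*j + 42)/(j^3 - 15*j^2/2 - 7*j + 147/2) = 2*(j - 2)/(2*j - 7)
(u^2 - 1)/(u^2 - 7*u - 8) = (u - 1)/(u - 8)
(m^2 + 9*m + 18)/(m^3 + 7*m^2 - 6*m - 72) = (m + 3)/(m^2 + m - 12)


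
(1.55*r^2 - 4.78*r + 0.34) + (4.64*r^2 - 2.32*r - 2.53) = 6.19*r^2 - 7.1*r - 2.19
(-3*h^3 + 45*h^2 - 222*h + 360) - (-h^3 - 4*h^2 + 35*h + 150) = -2*h^3 + 49*h^2 - 257*h + 210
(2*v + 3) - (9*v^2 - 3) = -9*v^2 + 2*v + 6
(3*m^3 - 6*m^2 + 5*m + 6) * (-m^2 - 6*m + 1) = -3*m^5 - 12*m^4 + 34*m^3 - 42*m^2 - 31*m + 6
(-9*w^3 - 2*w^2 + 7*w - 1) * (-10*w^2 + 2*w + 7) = 90*w^5 + 2*w^4 - 137*w^3 + 10*w^2 + 47*w - 7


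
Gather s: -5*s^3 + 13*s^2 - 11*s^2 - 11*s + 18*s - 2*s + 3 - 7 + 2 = -5*s^3 + 2*s^2 + 5*s - 2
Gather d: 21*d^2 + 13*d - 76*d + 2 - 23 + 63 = 21*d^2 - 63*d + 42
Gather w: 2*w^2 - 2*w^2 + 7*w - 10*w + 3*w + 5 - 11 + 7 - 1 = 0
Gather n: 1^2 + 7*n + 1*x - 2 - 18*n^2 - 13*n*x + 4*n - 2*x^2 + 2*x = -18*n^2 + n*(11 - 13*x) - 2*x^2 + 3*x - 1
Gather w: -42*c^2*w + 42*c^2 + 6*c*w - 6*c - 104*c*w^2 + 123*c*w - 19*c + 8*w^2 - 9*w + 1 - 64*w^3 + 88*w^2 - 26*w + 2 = 42*c^2 - 25*c - 64*w^3 + w^2*(96 - 104*c) + w*(-42*c^2 + 129*c - 35) + 3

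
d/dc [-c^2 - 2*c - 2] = -2*c - 2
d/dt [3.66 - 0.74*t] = -0.740000000000000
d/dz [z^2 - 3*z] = 2*z - 3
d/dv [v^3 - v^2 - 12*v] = 3*v^2 - 2*v - 12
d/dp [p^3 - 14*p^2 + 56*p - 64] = 3*p^2 - 28*p + 56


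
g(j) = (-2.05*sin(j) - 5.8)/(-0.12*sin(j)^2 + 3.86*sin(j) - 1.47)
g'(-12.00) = 64.61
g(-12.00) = -12.18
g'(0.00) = 11.76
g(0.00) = 3.95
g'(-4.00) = -8.28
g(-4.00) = -5.32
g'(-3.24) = -21.09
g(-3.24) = 5.50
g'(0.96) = 5.32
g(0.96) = -4.64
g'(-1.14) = 0.43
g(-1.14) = 0.78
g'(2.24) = -6.81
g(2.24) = -4.99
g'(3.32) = -5.41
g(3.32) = 2.52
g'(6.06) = 4.62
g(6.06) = 2.29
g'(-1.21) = 0.35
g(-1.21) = 0.75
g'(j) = (0.24*sin(j)*cos(j) - 3.86*cos(j))*(-2.05*sin(j) - 5.8)/(-0.12*sin(j)^2 + 3.86*sin(j) - 1.47)^2 - 2.05*cos(j)/(-0.12*sin(j)^2 + 3.86*sin(j) - 1.47)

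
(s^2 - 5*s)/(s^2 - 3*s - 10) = s/(s + 2)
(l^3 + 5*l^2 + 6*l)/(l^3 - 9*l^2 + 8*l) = (l^2 + 5*l + 6)/(l^2 - 9*l + 8)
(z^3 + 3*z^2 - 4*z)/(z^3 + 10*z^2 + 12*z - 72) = z*(z^2 + 3*z - 4)/(z^3 + 10*z^2 + 12*z - 72)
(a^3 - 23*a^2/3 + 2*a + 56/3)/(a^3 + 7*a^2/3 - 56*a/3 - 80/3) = (a^2 - 9*a + 14)/(a^2 + a - 20)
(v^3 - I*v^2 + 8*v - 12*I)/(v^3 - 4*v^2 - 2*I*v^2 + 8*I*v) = (v^2 + I*v + 6)/(v*(v - 4))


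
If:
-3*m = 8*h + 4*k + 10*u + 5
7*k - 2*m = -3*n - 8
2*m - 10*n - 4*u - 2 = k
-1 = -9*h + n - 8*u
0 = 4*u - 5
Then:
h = -2638/2409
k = -2806/2409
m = -6553/4818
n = -687/803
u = 5/4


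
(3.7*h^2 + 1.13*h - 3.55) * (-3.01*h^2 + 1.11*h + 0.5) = -11.137*h^4 + 0.705700000000001*h^3 + 13.7898*h^2 - 3.3755*h - 1.775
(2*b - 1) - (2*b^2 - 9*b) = -2*b^2 + 11*b - 1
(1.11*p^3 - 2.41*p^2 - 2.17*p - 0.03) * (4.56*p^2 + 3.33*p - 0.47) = 5.0616*p^5 - 7.2933*p^4 - 18.4422*p^3 - 6.2302*p^2 + 0.92*p + 0.0141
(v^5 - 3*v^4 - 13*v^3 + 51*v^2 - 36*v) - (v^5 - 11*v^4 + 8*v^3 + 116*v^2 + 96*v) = 8*v^4 - 21*v^3 - 65*v^2 - 132*v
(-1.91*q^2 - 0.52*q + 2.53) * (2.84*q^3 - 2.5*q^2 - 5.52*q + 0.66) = -5.4244*q^5 + 3.2982*q^4 + 19.0284*q^3 - 4.7152*q^2 - 14.3088*q + 1.6698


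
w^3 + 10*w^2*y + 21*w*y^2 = w*(w + 3*y)*(w + 7*y)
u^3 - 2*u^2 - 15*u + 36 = (u - 3)^2*(u + 4)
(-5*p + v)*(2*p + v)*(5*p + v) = -50*p^3 - 25*p^2*v + 2*p*v^2 + v^3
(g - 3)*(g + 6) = g^2 + 3*g - 18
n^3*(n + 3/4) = n^4 + 3*n^3/4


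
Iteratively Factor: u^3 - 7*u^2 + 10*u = (u)*(u^2 - 7*u + 10) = u*(u - 5)*(u - 2)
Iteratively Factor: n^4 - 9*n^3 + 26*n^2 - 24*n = (n - 2)*(n^3 - 7*n^2 + 12*n) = n*(n - 2)*(n^2 - 7*n + 12) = n*(n - 4)*(n - 2)*(n - 3)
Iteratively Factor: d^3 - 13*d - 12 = (d + 3)*(d^2 - 3*d - 4) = (d - 4)*(d + 3)*(d + 1)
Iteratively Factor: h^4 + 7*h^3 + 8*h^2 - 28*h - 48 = (h + 3)*(h^3 + 4*h^2 - 4*h - 16) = (h - 2)*(h + 3)*(h^2 + 6*h + 8) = (h - 2)*(h + 3)*(h + 4)*(h + 2)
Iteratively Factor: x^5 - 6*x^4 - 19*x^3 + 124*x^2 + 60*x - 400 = (x + 2)*(x^4 - 8*x^3 - 3*x^2 + 130*x - 200) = (x - 5)*(x + 2)*(x^3 - 3*x^2 - 18*x + 40) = (x - 5)*(x + 2)*(x + 4)*(x^2 - 7*x + 10) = (x - 5)*(x - 2)*(x + 2)*(x + 4)*(x - 5)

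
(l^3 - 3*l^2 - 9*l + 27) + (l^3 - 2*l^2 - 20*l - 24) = 2*l^3 - 5*l^2 - 29*l + 3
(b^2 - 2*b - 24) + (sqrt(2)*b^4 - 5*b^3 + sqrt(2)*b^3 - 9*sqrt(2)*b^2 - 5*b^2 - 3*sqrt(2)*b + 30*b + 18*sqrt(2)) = sqrt(2)*b^4 - 5*b^3 + sqrt(2)*b^3 - 9*sqrt(2)*b^2 - 4*b^2 - 3*sqrt(2)*b + 28*b - 24 + 18*sqrt(2)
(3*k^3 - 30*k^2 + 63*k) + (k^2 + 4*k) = 3*k^3 - 29*k^2 + 67*k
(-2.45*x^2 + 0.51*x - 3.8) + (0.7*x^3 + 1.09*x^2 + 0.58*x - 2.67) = 0.7*x^3 - 1.36*x^2 + 1.09*x - 6.47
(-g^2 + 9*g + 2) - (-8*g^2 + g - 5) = 7*g^2 + 8*g + 7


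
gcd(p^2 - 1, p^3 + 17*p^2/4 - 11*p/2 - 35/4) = p + 1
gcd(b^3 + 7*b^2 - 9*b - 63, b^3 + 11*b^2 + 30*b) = 1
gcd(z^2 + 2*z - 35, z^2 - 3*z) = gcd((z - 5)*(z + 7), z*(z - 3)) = 1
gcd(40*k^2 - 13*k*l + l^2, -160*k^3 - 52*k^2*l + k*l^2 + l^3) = 8*k - l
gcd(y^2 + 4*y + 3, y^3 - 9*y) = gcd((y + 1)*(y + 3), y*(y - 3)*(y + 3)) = y + 3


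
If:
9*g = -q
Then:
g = -q/9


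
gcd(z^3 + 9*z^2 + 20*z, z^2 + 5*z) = z^2 + 5*z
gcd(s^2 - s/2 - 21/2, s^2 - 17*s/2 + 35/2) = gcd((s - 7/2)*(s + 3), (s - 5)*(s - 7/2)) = s - 7/2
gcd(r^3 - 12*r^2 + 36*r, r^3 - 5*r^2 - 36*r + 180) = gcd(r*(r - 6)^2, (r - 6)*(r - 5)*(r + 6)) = r - 6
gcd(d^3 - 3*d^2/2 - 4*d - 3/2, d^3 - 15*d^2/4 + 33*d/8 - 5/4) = 1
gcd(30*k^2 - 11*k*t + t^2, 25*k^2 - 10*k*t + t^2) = -5*k + t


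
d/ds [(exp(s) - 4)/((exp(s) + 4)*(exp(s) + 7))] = (-exp(2*s) + 8*exp(s) + 72)*exp(s)/(exp(4*s) + 22*exp(3*s) + 177*exp(2*s) + 616*exp(s) + 784)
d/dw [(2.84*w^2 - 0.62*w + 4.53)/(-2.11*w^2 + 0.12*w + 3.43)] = (-0.9674*w^2 + 38.599*w - 2.6702)/(4.4521*w^4 - 0.5064*w^3 - 14.4602*w^2 + 0.8232*w + 11.7649)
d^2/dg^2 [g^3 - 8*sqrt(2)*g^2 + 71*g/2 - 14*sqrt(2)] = 6*g - 16*sqrt(2)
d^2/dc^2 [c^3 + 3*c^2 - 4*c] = 6*c + 6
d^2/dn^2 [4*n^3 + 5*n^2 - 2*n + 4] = 24*n + 10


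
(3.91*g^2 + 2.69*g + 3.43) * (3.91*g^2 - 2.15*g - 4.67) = 15.2881*g^4 + 2.1114*g^3 - 10.6319*g^2 - 19.9368*g - 16.0181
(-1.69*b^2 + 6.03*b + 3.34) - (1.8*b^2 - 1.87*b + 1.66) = -3.49*b^2 + 7.9*b + 1.68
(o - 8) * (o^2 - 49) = o^3 - 8*o^2 - 49*o + 392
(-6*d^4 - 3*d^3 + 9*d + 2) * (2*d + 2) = -12*d^5 - 18*d^4 - 6*d^3 + 18*d^2 + 22*d + 4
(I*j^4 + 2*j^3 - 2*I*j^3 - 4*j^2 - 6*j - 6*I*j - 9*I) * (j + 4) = I*j^5 + 2*j^4 + 2*I*j^4 + 4*j^3 - 8*I*j^3 - 22*j^2 - 6*I*j^2 - 24*j - 33*I*j - 36*I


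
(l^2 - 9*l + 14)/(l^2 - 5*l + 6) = (l - 7)/(l - 3)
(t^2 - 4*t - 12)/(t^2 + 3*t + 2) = (t - 6)/(t + 1)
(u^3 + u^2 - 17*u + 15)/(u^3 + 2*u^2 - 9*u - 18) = (u^2 + 4*u - 5)/(u^2 + 5*u + 6)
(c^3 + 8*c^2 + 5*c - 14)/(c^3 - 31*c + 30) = (c^2 + 9*c + 14)/(c^2 + c - 30)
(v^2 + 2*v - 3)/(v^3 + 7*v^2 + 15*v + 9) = (v - 1)/(v^2 + 4*v + 3)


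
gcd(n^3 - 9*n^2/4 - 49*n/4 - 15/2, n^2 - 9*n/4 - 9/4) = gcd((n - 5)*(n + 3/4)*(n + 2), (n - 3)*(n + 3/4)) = n + 3/4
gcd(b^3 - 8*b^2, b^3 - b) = b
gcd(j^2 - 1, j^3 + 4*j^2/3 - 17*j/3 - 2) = 1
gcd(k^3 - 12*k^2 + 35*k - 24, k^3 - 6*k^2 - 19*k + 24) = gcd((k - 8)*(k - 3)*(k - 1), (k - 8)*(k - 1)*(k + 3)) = k^2 - 9*k + 8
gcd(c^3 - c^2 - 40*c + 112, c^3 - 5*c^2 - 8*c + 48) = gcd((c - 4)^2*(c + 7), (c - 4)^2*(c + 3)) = c^2 - 8*c + 16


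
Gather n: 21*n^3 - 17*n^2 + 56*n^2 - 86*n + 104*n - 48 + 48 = 21*n^3 + 39*n^2 + 18*n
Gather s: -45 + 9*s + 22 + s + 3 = 10*s - 20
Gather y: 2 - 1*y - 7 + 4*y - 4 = 3*y - 9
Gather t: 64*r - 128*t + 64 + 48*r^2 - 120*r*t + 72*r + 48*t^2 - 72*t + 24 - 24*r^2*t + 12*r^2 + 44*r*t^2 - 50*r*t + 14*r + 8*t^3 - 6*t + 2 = 60*r^2 + 150*r + 8*t^3 + t^2*(44*r + 48) + t*(-24*r^2 - 170*r - 206) + 90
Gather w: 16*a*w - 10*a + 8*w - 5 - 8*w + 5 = 16*a*w - 10*a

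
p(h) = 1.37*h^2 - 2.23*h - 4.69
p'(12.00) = 30.65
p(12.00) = 165.83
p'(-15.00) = -43.33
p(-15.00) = 337.01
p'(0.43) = -1.05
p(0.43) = -5.40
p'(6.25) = 14.90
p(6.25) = 34.89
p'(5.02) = 11.52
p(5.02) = 18.64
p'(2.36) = 4.24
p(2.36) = -2.32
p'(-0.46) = -3.49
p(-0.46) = -3.37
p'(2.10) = 3.52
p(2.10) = -3.33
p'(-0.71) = -4.18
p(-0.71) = -2.42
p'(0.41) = -1.11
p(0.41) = -5.37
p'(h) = 2.74*h - 2.23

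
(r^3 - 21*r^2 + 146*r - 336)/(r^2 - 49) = (r^2 - 14*r + 48)/(r + 7)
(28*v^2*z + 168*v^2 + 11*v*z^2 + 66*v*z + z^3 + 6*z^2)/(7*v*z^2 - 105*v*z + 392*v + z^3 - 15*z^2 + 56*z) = (4*v*z + 24*v + z^2 + 6*z)/(z^2 - 15*z + 56)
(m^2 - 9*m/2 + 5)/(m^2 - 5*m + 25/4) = 2*(m - 2)/(2*m - 5)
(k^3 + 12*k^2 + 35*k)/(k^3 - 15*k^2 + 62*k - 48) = k*(k^2 + 12*k + 35)/(k^3 - 15*k^2 + 62*k - 48)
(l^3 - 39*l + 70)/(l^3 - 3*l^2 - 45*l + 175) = (l - 2)/(l - 5)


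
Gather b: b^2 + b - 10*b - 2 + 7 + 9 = b^2 - 9*b + 14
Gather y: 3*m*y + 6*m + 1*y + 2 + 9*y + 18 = 6*m + y*(3*m + 10) + 20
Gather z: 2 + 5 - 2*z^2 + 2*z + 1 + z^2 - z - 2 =-z^2 + z + 6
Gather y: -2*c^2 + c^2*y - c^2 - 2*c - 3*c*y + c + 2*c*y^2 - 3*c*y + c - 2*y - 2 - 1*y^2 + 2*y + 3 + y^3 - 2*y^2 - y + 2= -3*c^2 + y^3 + y^2*(2*c - 3) + y*(c^2 - 6*c - 1) + 3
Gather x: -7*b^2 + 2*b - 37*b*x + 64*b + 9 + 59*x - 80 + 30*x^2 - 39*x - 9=-7*b^2 + 66*b + 30*x^2 + x*(20 - 37*b) - 80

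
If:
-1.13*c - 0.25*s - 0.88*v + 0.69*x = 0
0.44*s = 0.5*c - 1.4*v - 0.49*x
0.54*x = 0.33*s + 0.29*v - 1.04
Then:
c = 0.734549794380698*x + 0.0794705251611472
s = 2.3671958128433*x + 4.31960757730752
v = -0.831636614614787*x - 1.32920862245338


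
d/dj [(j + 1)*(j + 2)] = 2*j + 3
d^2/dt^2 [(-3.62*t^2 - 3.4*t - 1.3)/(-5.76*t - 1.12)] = (5.6843418860808e-14*t^2 + 51.475456)/(191.102976*t^3 + 111.476736*t^2 + 21.676032*t + 1.404928)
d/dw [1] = 0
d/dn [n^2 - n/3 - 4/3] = 2*n - 1/3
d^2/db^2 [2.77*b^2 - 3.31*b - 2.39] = 5.54000000000000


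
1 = 1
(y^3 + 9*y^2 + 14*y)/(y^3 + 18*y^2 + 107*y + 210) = y*(y + 2)/(y^2 + 11*y + 30)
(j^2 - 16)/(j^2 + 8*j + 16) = (j - 4)/(j + 4)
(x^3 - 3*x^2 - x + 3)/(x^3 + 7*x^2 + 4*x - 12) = (x^2 - 2*x - 3)/(x^2 + 8*x + 12)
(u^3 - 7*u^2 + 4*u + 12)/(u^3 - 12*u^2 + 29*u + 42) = (u - 2)/(u - 7)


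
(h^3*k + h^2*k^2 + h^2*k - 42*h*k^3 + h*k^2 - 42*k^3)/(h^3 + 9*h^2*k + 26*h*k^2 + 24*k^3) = k*(h^3 + h^2*k + h^2 - 42*h*k^2 + h*k - 42*k^2)/(h^3 + 9*h^2*k + 26*h*k^2 + 24*k^3)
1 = 1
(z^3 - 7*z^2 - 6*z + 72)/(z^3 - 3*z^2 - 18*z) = (z - 4)/z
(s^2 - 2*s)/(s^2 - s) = (s - 2)/(s - 1)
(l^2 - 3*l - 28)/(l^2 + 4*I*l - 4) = (l^2 - 3*l - 28)/(l^2 + 4*I*l - 4)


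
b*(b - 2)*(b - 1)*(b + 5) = b^4 + 2*b^3 - 13*b^2 + 10*b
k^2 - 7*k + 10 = (k - 5)*(k - 2)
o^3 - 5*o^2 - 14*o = o*(o - 7)*(o + 2)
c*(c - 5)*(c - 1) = c^3 - 6*c^2 + 5*c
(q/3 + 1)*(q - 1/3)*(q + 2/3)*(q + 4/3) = q^4/3 + 14*q^3/9 + 47*q^2/27 + 10*q/81 - 8/27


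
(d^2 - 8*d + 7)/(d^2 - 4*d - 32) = (-d^2 + 8*d - 7)/(-d^2 + 4*d + 32)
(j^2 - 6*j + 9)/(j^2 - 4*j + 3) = (j - 3)/(j - 1)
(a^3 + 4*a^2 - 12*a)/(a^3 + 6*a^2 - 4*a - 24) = a/(a + 2)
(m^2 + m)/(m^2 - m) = (m + 1)/(m - 1)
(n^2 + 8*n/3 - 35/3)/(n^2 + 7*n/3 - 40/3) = (3*n - 7)/(3*n - 8)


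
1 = 1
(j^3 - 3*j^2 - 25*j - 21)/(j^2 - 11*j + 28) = (j^2 + 4*j + 3)/(j - 4)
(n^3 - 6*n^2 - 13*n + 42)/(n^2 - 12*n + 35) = (n^2 + n - 6)/(n - 5)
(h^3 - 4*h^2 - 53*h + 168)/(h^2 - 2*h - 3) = (h^2 - h - 56)/(h + 1)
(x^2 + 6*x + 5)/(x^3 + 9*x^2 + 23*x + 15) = 1/(x + 3)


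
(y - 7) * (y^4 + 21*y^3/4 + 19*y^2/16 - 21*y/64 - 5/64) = y^5 - 7*y^4/4 - 569*y^3/16 - 553*y^2/64 + 71*y/32 + 35/64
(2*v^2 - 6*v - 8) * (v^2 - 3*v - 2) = 2*v^4 - 12*v^3 + 6*v^2 + 36*v + 16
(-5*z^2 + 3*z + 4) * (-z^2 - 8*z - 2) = 5*z^4 + 37*z^3 - 18*z^2 - 38*z - 8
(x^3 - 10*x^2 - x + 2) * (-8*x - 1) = -8*x^4 + 79*x^3 + 18*x^2 - 15*x - 2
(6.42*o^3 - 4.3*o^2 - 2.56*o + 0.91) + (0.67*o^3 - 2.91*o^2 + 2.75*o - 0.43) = 7.09*o^3 - 7.21*o^2 + 0.19*o + 0.48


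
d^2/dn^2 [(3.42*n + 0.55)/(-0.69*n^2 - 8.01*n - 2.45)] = (-(1.38*n + 8.01)*(2.76*n + 16.02)*(3.42*n + 0.55) + (14.1588*n + 55.5474)*(0.69*n^2 + 8.01*n + 2.45))/(0.69*n^2 + 8.01*n + 2.45)^3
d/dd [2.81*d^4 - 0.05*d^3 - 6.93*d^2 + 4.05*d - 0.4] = 11.24*d^3 - 0.15*d^2 - 13.86*d + 4.05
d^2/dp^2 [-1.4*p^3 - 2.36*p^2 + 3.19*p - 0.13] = -8.4*p - 4.72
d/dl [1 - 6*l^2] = -12*l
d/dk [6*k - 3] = 6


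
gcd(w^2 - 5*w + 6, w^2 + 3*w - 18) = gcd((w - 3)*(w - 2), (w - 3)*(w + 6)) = w - 3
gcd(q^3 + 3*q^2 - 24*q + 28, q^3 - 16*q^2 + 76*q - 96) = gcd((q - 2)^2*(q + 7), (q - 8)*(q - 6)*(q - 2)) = q - 2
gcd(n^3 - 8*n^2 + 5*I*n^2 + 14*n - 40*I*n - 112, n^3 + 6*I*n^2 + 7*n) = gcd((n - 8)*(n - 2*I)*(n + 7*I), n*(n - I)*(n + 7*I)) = n + 7*I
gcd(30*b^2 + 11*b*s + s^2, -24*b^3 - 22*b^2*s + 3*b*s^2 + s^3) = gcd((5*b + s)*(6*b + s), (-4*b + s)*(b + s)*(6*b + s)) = 6*b + s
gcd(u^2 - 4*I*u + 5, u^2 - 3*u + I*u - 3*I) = u + I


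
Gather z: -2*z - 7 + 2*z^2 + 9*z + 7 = 2*z^2 + 7*z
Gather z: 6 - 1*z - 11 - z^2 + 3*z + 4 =-z^2 + 2*z - 1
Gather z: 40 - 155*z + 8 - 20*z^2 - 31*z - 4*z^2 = -24*z^2 - 186*z + 48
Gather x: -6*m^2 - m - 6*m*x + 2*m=-6*m^2 - 6*m*x + m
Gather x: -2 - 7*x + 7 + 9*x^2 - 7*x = 9*x^2 - 14*x + 5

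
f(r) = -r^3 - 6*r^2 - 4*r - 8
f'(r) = -3*r^2 - 12*r - 4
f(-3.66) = -24.71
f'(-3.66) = -0.27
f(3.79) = -163.78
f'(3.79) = -92.57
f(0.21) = -9.11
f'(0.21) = -6.65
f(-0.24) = -7.37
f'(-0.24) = -1.29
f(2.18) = -55.59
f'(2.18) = -44.42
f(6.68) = -600.53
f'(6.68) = -218.03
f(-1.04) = -9.20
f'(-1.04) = 5.24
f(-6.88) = 61.17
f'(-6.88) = -63.44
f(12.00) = -2648.00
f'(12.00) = -580.00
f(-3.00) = -23.00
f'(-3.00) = 5.00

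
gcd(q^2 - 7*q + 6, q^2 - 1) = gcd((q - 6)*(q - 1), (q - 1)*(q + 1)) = q - 1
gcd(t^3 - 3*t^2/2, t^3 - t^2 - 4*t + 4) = 1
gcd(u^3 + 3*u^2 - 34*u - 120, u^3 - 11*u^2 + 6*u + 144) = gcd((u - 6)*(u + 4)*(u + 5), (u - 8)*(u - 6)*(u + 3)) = u - 6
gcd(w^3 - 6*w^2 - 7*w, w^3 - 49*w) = w^2 - 7*w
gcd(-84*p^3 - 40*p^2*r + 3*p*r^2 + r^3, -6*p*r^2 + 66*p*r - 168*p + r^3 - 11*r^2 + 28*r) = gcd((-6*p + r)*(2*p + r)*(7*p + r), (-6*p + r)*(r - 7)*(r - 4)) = 6*p - r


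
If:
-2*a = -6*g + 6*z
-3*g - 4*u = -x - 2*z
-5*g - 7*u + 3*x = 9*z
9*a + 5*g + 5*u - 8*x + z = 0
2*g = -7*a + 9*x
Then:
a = 0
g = 0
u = 0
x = 0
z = 0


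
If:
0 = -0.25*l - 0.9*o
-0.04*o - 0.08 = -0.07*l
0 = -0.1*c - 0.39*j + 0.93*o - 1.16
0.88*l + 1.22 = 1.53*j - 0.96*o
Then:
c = -18.80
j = 1.19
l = 0.99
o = -0.27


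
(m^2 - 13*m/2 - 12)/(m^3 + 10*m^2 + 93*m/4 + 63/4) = 2*(m - 8)/(2*m^2 + 17*m + 21)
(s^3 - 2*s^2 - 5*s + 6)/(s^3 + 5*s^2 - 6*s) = (s^2 - s - 6)/(s*(s + 6))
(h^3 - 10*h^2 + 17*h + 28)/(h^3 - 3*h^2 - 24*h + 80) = (h^2 - 6*h - 7)/(h^2 + h - 20)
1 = 1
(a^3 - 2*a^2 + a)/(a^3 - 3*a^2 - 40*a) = (-a^2 + 2*a - 1)/(-a^2 + 3*a + 40)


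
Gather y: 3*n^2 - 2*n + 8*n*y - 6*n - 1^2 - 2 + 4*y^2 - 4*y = 3*n^2 - 8*n + 4*y^2 + y*(8*n - 4) - 3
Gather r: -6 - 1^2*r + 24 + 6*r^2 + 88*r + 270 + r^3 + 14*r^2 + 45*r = r^3 + 20*r^2 + 132*r + 288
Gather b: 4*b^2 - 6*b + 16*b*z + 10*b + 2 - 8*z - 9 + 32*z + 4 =4*b^2 + b*(16*z + 4) + 24*z - 3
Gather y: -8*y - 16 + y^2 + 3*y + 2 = y^2 - 5*y - 14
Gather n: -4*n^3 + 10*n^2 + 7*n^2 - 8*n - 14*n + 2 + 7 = -4*n^3 + 17*n^2 - 22*n + 9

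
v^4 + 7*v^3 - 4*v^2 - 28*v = v*(v - 2)*(v + 2)*(v + 7)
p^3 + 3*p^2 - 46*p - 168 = (p - 7)*(p + 4)*(p + 6)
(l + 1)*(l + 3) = l^2 + 4*l + 3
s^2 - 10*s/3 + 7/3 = (s - 7/3)*(s - 1)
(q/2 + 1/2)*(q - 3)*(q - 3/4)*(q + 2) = q^4/2 - 3*q^3/8 - 7*q^2/2 - 3*q/8 + 9/4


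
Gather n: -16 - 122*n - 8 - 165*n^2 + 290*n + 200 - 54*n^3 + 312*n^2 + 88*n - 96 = -54*n^3 + 147*n^2 + 256*n + 80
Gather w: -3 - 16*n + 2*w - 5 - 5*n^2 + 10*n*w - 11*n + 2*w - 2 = -5*n^2 - 27*n + w*(10*n + 4) - 10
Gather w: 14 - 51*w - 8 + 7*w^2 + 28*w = 7*w^2 - 23*w + 6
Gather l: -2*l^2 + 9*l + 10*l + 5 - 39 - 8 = -2*l^2 + 19*l - 42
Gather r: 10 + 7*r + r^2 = r^2 + 7*r + 10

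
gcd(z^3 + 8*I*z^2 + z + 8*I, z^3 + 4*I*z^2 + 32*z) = z + 8*I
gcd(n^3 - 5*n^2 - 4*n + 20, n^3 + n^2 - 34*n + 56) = n - 2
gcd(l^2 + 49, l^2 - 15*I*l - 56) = l - 7*I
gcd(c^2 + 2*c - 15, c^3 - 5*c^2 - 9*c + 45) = c - 3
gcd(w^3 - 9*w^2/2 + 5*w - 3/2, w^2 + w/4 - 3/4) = 1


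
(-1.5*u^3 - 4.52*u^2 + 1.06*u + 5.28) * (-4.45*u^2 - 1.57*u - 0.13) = 6.675*u^5 + 22.469*u^4 + 2.5744*u^3 - 24.5726*u^2 - 8.4274*u - 0.6864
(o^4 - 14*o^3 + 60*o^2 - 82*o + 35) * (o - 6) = o^5 - 20*o^4 + 144*o^3 - 442*o^2 + 527*o - 210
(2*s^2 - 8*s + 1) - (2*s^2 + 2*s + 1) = -10*s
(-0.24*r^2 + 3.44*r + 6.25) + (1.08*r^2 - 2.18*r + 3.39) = 0.84*r^2 + 1.26*r + 9.64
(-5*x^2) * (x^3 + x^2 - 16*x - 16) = -5*x^5 - 5*x^4 + 80*x^3 + 80*x^2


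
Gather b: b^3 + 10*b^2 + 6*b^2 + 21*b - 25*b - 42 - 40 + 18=b^3 + 16*b^2 - 4*b - 64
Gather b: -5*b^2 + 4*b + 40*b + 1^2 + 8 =-5*b^2 + 44*b + 9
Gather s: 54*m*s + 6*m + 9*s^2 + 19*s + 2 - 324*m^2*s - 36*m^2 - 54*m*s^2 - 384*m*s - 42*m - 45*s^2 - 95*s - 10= -36*m^2 - 36*m + s^2*(-54*m - 36) + s*(-324*m^2 - 330*m - 76) - 8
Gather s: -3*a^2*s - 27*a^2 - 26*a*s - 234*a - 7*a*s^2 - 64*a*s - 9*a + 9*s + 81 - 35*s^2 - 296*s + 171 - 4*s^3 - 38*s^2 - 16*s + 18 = -27*a^2 - 243*a - 4*s^3 + s^2*(-7*a - 73) + s*(-3*a^2 - 90*a - 303) + 270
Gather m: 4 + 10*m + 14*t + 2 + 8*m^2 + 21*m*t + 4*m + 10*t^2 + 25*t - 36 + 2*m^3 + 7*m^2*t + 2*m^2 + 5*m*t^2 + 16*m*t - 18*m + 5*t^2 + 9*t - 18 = 2*m^3 + m^2*(7*t + 10) + m*(5*t^2 + 37*t - 4) + 15*t^2 + 48*t - 48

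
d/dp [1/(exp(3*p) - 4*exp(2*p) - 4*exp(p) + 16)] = (-3*exp(2*p) + 8*exp(p) + 4)*exp(p)/(exp(3*p) - 4*exp(2*p) - 4*exp(p) + 16)^2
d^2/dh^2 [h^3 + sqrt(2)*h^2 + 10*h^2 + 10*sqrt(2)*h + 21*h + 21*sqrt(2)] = 6*h + 2*sqrt(2) + 20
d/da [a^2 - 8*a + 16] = 2*a - 8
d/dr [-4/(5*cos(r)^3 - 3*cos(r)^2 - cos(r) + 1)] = 4*(-15*cos(r)^2 + 6*cos(r) + 1)*sin(r)/(5*cos(r)^3 - 3*cos(r)^2 - cos(r) + 1)^2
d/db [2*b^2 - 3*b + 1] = 4*b - 3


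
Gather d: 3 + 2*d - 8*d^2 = -8*d^2 + 2*d + 3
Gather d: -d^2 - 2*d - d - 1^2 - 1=-d^2 - 3*d - 2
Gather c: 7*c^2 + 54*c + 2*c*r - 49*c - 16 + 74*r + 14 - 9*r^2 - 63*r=7*c^2 + c*(2*r + 5) - 9*r^2 + 11*r - 2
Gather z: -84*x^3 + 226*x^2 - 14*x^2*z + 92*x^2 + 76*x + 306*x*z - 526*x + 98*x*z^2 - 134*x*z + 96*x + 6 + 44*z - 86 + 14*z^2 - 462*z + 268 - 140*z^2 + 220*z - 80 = -84*x^3 + 318*x^2 - 354*x + z^2*(98*x - 126) + z*(-14*x^2 + 172*x - 198) + 108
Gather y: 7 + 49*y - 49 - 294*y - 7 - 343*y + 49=-588*y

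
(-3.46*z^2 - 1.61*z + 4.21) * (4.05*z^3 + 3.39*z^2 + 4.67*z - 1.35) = -14.013*z^5 - 18.2499*z^4 - 4.5656*z^3 + 11.4242*z^2 + 21.8342*z - 5.6835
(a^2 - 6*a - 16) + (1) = a^2 - 6*a - 15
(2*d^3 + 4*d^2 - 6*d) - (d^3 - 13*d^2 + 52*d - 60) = d^3 + 17*d^2 - 58*d + 60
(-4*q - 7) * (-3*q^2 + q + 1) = 12*q^3 + 17*q^2 - 11*q - 7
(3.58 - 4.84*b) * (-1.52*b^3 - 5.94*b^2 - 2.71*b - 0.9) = 7.3568*b^4 + 23.308*b^3 - 8.1488*b^2 - 5.3458*b - 3.222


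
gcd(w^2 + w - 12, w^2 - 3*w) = w - 3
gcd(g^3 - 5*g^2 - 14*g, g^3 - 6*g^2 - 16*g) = g^2 + 2*g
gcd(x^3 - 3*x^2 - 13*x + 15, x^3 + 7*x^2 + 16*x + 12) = x + 3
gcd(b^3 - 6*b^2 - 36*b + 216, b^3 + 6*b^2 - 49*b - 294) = b + 6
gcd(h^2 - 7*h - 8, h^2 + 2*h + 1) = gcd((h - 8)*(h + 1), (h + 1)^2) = h + 1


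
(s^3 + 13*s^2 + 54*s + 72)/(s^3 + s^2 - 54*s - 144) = (s + 4)/(s - 8)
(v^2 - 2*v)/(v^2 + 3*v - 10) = v/(v + 5)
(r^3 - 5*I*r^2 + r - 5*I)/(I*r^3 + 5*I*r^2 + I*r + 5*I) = (-I*r - 5)/(r + 5)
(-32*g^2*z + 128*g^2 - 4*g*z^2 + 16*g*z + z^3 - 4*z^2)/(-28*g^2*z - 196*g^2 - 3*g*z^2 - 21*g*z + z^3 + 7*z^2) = (-8*g*z + 32*g + z^2 - 4*z)/(-7*g*z - 49*g + z^2 + 7*z)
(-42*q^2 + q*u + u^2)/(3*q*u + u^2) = (-42*q^2 + q*u + u^2)/(u*(3*q + u))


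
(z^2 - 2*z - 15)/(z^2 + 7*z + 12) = (z - 5)/(z + 4)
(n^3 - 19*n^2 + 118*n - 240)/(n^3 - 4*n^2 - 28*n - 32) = (n^2 - 11*n + 30)/(n^2 + 4*n + 4)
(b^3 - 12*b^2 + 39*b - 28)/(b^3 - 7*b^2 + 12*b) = (b^2 - 8*b + 7)/(b*(b - 3))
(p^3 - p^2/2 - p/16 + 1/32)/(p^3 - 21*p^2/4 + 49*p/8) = (32*p^3 - 16*p^2 - 2*p + 1)/(4*p*(8*p^2 - 42*p + 49))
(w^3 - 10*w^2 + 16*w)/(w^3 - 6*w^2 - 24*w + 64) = w/(w + 4)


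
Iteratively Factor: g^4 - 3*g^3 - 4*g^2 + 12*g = (g)*(g^3 - 3*g^2 - 4*g + 12) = g*(g + 2)*(g^2 - 5*g + 6) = g*(g - 2)*(g + 2)*(g - 3)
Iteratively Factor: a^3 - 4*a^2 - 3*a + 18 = (a + 2)*(a^2 - 6*a + 9) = (a - 3)*(a + 2)*(a - 3)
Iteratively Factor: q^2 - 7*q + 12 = (q - 3)*(q - 4)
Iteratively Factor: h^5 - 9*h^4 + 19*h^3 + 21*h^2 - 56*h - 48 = (h + 1)*(h^4 - 10*h^3 + 29*h^2 - 8*h - 48) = (h + 1)^2*(h^3 - 11*h^2 + 40*h - 48) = (h - 4)*(h + 1)^2*(h^2 - 7*h + 12) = (h - 4)^2*(h + 1)^2*(h - 3)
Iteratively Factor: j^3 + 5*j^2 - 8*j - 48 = (j + 4)*(j^2 + j - 12) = (j + 4)^2*(j - 3)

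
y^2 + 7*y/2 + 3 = (y + 3/2)*(y + 2)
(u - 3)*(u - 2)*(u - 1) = u^3 - 6*u^2 + 11*u - 6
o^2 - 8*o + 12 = (o - 6)*(o - 2)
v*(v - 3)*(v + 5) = v^3 + 2*v^2 - 15*v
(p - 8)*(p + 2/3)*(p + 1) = p^3 - 19*p^2/3 - 38*p/3 - 16/3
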